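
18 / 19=0.95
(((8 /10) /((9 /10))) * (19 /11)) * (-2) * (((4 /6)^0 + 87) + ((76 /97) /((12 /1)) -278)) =16802384 /28809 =583.23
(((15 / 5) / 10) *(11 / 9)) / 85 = 11 / 2550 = 0.00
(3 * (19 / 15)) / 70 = 19 / 350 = 0.05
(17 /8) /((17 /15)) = 15 /8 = 1.88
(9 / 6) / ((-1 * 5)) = -3 / 10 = -0.30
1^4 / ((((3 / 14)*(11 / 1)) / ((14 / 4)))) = 49 / 33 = 1.48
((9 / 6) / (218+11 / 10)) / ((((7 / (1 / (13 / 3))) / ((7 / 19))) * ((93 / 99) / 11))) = 16335 / 16776487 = 0.00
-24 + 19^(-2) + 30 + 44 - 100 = -18049 /361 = -50.00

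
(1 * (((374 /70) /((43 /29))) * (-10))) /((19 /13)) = -140998 /5719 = -24.65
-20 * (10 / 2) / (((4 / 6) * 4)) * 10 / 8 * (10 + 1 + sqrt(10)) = -4125 / 8- 375 * sqrt(10) / 8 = -663.86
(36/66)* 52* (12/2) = 1872/11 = 170.18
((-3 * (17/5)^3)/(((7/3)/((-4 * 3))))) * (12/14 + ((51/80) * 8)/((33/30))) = 224445492/67375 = 3331.29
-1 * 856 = -856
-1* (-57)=57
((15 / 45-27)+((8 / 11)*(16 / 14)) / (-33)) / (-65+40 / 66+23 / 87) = 491724 / 1181411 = 0.42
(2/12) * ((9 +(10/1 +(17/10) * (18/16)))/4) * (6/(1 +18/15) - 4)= -11711/10560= -1.11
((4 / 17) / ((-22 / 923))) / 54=-923 / 5049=-0.18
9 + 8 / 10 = 49 / 5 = 9.80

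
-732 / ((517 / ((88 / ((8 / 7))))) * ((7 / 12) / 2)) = -17568 / 47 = -373.79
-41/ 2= -20.50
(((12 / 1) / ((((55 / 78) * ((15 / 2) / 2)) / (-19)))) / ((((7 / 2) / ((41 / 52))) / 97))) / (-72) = 151126 / 5775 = 26.17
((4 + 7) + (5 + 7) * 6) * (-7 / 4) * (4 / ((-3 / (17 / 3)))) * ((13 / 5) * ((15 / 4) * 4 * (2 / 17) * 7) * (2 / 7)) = 30212 / 3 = 10070.67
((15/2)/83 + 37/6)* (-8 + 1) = -10906/249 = -43.80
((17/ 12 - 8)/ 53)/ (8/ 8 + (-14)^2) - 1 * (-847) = 106122245/ 125292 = 847.00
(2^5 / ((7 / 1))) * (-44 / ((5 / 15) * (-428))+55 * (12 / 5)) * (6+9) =6795360 / 749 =9072.58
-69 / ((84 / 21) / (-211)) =14559 / 4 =3639.75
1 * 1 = 1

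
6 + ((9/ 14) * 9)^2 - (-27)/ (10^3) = 39.50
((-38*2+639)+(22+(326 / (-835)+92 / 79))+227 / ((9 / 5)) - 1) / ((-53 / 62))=-26166598358 / 31465305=-831.60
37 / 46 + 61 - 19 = 1969 / 46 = 42.80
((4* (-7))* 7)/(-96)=49/24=2.04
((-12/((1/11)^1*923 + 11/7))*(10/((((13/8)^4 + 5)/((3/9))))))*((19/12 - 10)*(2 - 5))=-159272960/161393931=-0.99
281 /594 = 0.47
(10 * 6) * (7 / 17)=420 / 17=24.71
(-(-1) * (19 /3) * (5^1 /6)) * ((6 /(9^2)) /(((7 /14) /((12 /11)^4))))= 1.11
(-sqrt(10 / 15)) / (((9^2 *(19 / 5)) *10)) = -sqrt(6) / 9234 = -0.00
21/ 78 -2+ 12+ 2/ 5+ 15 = 3337/ 130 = 25.67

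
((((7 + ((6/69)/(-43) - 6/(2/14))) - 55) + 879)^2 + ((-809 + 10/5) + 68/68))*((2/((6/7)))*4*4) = 68108250138320/2934363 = 23210574.20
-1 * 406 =-406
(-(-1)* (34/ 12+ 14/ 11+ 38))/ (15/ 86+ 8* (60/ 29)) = 3465413/ 1376595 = 2.52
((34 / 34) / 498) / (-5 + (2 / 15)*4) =-5 / 11122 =-0.00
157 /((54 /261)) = 4553 /6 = 758.83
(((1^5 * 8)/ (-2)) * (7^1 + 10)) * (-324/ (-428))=-5508/ 107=-51.48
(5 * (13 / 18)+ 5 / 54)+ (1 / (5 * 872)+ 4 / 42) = 3130669 / 824040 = 3.80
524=524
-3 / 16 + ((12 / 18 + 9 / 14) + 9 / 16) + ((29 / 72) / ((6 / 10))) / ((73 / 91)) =34787 / 13797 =2.52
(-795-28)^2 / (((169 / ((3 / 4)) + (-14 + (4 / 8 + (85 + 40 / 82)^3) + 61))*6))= 46682192009 / 258466899427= 0.18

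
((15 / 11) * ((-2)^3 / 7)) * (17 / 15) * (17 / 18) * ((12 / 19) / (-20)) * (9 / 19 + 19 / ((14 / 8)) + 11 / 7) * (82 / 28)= 1232296 / 619115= 1.99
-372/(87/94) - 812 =-35204/29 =-1213.93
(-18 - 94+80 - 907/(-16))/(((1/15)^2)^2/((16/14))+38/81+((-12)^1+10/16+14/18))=-19996875/8203736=-2.44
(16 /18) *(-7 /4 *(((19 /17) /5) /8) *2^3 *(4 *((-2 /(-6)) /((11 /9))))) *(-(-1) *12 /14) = -304 /935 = -0.33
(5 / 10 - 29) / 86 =-57 / 172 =-0.33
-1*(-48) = 48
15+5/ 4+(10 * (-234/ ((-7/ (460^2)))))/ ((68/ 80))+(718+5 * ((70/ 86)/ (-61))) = 103901933623069/ 1248548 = 83218213.17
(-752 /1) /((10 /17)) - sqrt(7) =-1281.05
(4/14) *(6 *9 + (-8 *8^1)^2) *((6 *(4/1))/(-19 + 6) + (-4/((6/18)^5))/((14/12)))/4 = -157666800/637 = -247514.60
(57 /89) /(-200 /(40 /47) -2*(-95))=-19 /1335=-0.01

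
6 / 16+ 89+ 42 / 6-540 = -3549 / 8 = -443.62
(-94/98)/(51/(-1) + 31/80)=0.02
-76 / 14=-5.43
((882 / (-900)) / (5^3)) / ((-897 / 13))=49 / 431250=0.00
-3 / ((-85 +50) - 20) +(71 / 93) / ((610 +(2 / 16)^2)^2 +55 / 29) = 12332826323611 / 226093311988335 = 0.05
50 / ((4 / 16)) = 200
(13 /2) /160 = 13 /320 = 0.04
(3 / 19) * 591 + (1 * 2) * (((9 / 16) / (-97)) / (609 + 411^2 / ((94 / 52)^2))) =52986601640319 / 567820323496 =93.32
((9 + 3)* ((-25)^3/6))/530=-3125/53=-58.96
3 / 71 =0.04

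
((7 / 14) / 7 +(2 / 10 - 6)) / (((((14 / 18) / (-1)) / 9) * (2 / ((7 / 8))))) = 32481 / 1120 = 29.00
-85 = -85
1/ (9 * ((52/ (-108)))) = -3/ 13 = -0.23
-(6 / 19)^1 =-6 / 19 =-0.32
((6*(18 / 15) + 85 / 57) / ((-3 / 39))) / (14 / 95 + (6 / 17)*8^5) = -547417 / 56033994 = -0.01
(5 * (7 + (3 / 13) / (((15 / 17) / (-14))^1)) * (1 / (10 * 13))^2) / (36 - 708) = -31 / 21091200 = -0.00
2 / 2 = 1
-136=-136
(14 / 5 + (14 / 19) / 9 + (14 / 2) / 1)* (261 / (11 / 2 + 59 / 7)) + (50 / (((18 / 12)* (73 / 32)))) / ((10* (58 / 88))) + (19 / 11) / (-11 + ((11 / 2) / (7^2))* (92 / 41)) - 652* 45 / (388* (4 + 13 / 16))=27815730584141519 / 162177242502275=171.51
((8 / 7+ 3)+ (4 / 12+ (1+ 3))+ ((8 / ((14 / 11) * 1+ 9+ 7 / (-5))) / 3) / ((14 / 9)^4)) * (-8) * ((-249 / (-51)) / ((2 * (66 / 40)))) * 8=-199032535880 / 246493863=-807.45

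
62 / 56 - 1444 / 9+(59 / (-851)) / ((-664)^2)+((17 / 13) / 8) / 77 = -76940665416613 / 482885612352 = -159.34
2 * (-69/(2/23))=-1587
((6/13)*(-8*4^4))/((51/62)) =-253952/221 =-1149.10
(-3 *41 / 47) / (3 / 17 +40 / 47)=-2.55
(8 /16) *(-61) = -61 /2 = -30.50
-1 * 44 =-44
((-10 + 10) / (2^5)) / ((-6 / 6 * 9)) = 0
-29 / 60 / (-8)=29 / 480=0.06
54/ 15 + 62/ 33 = 904/ 165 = 5.48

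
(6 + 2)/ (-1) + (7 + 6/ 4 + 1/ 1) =3/ 2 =1.50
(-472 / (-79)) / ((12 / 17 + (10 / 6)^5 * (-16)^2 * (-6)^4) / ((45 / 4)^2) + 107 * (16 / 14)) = 42652575 / 241538623391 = 0.00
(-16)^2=256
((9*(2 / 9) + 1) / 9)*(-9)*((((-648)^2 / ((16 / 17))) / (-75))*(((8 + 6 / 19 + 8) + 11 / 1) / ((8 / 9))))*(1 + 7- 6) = 520989327 / 475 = 1096819.64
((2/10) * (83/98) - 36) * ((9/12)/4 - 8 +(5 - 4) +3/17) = 6338077/26656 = 237.77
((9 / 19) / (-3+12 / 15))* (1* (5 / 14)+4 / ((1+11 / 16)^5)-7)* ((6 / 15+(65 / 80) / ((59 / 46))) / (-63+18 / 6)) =-69144462749 / 2935833139008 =-0.02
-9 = -9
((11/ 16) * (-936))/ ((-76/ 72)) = 11583/ 19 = 609.63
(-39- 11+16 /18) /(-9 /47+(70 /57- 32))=394706 /248853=1.59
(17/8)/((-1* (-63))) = 17/504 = 0.03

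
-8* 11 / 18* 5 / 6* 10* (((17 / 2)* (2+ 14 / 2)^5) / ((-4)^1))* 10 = 51121125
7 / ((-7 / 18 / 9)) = -162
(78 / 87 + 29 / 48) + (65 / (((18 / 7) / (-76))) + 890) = -4299653 / 4176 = -1029.61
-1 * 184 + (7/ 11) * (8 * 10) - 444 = -6348/ 11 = -577.09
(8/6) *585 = 780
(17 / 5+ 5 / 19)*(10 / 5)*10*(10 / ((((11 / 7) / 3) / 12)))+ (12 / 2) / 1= 3509094 / 209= 16789.92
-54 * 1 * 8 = -432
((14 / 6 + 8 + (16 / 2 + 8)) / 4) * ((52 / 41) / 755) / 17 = 1027 / 1578705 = 0.00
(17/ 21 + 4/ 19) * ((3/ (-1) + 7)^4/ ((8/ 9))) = 39072/ 133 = 293.77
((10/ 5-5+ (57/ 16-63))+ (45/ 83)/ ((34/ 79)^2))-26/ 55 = -59.98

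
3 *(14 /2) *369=7749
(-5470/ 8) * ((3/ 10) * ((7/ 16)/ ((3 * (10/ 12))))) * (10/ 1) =-11487/ 32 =-358.97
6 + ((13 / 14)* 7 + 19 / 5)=163 / 10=16.30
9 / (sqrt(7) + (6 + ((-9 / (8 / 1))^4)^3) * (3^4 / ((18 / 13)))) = 14363704893859806981390336 / 943881770405878487057492159 - 170005193383307227693056 * sqrt(7) / 6607172392841149409402445113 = 0.02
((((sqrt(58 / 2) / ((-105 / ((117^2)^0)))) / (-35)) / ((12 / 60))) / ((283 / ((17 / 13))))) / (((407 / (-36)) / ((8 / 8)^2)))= -204 * sqrt(29) / 366851485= -0.00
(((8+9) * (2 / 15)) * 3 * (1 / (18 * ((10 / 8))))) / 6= 34 / 675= 0.05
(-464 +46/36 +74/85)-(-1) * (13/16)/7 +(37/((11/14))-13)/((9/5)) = -417326533/942480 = -442.80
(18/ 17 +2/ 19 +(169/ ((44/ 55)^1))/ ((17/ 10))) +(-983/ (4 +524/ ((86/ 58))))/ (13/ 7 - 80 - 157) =60289061561/ 480618832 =125.44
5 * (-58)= -290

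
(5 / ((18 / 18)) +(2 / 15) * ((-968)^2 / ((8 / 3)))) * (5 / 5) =234281 / 5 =46856.20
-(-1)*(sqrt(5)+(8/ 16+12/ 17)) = 41/ 34+sqrt(5) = 3.44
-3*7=-21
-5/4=-1.25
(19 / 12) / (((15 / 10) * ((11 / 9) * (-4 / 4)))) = -19 / 22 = -0.86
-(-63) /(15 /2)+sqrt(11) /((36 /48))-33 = -123 /5+4 * sqrt(11) /3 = -20.18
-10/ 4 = -5/ 2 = -2.50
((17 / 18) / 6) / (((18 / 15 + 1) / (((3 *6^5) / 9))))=2040 / 11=185.45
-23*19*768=-335616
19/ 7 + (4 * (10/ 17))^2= 16691/ 2023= 8.25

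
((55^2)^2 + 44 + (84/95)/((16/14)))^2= 3022824738783344049/36100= 83734757307017.84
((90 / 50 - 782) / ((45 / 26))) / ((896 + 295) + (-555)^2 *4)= -101426 / 277490475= -0.00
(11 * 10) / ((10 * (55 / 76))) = 15.20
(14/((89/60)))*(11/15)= 616/89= 6.92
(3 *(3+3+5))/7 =33/7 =4.71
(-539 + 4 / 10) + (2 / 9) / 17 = -412019 / 765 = -538.59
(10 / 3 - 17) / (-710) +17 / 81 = 13177 / 57510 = 0.23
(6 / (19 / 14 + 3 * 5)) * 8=672 / 229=2.93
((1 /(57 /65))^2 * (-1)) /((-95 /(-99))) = -9295 /6859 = -1.36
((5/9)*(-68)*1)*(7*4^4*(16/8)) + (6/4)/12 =-9748471/72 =-135395.43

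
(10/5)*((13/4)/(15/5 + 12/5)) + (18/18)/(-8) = 233/216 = 1.08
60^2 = 3600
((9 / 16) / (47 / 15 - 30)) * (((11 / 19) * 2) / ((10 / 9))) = -2673 / 122512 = -0.02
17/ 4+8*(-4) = -111/ 4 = -27.75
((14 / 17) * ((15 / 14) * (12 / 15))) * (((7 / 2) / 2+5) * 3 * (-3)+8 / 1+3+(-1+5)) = -32.29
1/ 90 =0.01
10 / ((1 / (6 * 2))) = 120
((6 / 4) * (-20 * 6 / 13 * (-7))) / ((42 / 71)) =2130 / 13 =163.85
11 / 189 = 0.06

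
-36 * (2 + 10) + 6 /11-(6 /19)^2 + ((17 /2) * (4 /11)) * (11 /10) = -8501003 /19855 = -428.15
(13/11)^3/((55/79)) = 173563/73205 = 2.37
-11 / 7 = -1.57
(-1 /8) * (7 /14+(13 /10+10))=-59 /40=-1.48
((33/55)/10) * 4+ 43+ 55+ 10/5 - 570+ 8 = -11544/25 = -461.76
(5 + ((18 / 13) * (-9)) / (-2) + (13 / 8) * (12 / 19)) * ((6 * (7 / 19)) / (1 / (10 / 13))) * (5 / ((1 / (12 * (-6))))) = -457758000 / 61009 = -7503.12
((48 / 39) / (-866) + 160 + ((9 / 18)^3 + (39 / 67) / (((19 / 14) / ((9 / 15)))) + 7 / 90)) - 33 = 127.46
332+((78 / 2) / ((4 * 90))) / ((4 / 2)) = 79693 / 240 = 332.05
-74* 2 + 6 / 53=-7838 / 53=-147.89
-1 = -1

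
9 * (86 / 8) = 387 / 4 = 96.75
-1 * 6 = -6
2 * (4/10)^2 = 0.32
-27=-27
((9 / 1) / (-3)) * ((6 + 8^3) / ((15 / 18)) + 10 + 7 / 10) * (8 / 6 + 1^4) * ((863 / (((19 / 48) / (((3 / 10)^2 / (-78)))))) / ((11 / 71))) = 24408038277 / 339625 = 71867.61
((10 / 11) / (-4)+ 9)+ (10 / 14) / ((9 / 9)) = 1461 / 154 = 9.49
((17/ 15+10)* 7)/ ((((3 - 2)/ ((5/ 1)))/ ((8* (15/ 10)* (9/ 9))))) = 4676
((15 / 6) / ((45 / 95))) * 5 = 475 / 18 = 26.39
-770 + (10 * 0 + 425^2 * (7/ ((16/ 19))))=24010805/ 16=1500675.31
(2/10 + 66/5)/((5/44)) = 2948/25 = 117.92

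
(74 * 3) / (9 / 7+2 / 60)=46620 / 277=168.30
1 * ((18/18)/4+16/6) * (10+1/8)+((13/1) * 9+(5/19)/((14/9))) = 624357/4256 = 146.70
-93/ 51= -31/ 17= -1.82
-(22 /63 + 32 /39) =-958 /819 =-1.17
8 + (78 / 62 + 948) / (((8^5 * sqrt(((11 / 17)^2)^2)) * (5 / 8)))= 623068243 / 76820480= 8.11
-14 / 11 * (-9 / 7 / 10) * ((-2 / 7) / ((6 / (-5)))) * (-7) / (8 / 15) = -0.51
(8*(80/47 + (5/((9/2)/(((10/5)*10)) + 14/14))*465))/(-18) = -17499680/20727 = -844.29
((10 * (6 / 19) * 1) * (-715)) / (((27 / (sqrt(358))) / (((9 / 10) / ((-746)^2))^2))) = -1287 * sqrt(358) / 5884491106864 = -0.00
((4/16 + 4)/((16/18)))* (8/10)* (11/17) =99/40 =2.48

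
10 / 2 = 5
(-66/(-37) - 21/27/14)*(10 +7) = 19567/666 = 29.38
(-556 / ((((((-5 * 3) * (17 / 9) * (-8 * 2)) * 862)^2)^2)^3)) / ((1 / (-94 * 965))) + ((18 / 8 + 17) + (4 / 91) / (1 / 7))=42830688983554623245903994779902577632048885015932679006401339911007268977 / 2189966398372507776585061679995018718649500512122418198950707200000000000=19.56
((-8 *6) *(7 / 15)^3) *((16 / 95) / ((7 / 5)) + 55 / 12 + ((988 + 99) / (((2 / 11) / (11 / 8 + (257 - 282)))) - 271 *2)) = 44350851923 / 64125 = 691631.22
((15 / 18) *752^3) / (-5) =-212629504 / 3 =-70876501.33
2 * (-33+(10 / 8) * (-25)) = -128.50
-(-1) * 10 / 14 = 5 / 7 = 0.71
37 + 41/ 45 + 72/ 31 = 56126/ 1395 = 40.23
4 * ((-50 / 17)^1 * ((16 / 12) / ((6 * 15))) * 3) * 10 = -800 / 153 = -5.23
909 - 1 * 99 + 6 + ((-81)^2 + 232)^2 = 46145665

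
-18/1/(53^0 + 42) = -18/43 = -0.42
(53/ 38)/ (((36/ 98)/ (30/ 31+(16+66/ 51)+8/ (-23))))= 140975548/ 2072691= 68.02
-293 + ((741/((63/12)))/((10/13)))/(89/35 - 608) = -6215385/21191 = -293.30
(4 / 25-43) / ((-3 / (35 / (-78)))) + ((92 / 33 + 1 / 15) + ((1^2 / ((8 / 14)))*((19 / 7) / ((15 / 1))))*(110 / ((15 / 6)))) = 44531 / 4290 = 10.38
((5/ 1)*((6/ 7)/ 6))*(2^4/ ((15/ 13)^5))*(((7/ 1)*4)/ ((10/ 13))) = 154457888/ 759375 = 203.40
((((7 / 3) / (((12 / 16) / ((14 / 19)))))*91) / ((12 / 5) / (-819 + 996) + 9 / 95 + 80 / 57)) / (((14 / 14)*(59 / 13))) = 2318680 / 76263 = 30.40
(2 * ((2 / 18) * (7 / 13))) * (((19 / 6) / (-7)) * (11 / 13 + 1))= -152 / 1521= -0.10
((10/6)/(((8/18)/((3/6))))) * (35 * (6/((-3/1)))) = -525/4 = -131.25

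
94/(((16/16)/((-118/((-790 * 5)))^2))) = 327214/3900625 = 0.08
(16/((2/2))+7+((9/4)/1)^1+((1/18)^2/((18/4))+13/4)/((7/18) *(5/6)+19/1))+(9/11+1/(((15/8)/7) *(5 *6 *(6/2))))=1628805659/61983900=26.28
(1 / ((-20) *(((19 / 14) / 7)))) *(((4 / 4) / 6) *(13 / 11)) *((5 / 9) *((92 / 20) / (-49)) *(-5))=-299 / 22572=-0.01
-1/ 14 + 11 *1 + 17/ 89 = 13855/ 1246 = 11.12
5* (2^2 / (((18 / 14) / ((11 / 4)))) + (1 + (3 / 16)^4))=28184125 / 589824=47.78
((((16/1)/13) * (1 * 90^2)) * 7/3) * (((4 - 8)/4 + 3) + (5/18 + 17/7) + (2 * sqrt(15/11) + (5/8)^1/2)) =604800 * sqrt(165)/143 + 1517700/13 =171073.40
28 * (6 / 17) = 168 / 17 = 9.88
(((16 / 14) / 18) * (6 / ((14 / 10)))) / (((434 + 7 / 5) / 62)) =12400 / 320019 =0.04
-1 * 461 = -461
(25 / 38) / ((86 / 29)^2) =21025 / 281048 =0.07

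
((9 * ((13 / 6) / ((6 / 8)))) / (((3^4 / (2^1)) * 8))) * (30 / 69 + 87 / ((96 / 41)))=359671 / 119232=3.02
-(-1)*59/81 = 0.73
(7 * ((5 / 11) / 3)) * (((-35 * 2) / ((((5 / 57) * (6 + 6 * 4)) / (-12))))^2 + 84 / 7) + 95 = 5949429 / 55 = 108171.44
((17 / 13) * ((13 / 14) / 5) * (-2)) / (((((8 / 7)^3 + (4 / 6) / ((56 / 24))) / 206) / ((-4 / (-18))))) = -171598 / 13725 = -12.50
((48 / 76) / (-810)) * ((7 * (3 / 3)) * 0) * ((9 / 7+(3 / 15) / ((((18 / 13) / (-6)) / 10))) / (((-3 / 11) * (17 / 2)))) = 0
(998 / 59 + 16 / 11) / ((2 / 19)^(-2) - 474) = -47688 / 996215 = -0.05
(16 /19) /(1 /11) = 176 /19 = 9.26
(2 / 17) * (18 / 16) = 9 / 68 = 0.13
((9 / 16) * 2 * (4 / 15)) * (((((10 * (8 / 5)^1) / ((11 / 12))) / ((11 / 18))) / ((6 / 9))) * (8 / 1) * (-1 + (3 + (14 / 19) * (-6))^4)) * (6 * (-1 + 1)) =0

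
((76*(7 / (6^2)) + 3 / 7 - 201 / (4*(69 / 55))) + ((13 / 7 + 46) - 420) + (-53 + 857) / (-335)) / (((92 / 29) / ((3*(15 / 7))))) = -335656063 / 414736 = -809.32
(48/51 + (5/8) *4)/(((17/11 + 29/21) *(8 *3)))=693/14144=0.05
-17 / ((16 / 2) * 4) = -0.53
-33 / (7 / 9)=-297 / 7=-42.43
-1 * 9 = -9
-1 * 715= -715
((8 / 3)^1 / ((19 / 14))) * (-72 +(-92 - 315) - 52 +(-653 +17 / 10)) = -2323.12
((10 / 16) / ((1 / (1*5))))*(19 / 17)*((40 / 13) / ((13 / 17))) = 2375 / 169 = 14.05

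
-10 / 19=-0.53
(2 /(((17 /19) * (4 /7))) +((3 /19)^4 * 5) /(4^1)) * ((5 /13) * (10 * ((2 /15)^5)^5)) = 581704179777536 /290902963287113736426830291748046875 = 0.00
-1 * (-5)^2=-25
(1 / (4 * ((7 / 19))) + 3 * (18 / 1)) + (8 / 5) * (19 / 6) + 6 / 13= 328729 / 5460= 60.21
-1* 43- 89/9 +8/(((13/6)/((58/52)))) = -74180/1521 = -48.77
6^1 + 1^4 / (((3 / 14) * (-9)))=148 / 27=5.48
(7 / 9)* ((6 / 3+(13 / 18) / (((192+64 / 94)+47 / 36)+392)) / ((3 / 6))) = 9259600 / 2974467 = 3.11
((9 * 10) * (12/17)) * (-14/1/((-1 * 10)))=1512/17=88.94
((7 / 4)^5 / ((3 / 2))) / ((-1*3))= -16807 / 4608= -3.65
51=51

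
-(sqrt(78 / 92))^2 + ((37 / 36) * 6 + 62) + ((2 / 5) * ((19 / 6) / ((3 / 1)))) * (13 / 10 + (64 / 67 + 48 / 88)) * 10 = 60370592 / 762795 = 79.14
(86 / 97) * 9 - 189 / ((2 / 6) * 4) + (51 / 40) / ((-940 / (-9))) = -133.76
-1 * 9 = -9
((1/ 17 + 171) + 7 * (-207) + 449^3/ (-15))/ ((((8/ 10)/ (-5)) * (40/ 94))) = 18084969119/ 204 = 88651809.41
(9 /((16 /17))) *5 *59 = 45135 /16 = 2820.94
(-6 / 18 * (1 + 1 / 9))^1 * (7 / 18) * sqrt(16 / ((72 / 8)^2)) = -140 / 2187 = -0.06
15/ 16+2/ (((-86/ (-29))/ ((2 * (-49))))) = -44827/ 688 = -65.16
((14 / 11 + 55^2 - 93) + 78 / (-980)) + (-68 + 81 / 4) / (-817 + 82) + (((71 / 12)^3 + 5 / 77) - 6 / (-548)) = 2003623517881 / 638003520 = 3140.46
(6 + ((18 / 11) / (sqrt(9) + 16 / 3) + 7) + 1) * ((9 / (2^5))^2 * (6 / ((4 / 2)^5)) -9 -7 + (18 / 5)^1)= -61890173 / 352000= -175.82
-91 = -91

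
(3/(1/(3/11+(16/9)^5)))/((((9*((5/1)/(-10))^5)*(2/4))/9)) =-749534912/216513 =-3461.85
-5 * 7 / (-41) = 35 / 41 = 0.85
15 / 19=0.79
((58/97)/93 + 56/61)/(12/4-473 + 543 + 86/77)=39170978/3140453667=0.01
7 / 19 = 0.37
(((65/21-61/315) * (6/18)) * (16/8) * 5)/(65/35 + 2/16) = 4.88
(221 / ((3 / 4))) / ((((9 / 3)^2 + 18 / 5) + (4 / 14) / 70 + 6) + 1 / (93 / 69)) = 6713980 / 440799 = 15.23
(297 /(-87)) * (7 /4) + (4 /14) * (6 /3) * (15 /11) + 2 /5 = -214141 /44660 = -4.79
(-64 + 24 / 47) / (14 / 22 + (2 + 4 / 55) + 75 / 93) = -18.06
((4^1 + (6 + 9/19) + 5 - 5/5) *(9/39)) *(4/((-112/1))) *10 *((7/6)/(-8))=1375/7904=0.17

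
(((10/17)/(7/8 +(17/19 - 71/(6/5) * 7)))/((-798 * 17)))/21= 40/7989055599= 0.00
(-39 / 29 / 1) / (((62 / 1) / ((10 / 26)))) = -15 / 1798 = -0.01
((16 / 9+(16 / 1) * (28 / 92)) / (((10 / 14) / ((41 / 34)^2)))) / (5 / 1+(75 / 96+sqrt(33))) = 4792652032 / 25903359 -4144996352 * sqrt(33) / 129516795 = 1.17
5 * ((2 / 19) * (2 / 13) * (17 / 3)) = 0.46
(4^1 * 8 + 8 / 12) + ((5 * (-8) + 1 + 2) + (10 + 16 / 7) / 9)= -187 / 63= -2.97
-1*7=-7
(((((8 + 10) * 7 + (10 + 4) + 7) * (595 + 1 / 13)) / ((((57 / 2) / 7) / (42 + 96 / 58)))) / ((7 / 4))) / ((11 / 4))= 15356640768 / 78793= 194898.54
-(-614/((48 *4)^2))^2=-94249/339738624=-0.00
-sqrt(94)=-9.70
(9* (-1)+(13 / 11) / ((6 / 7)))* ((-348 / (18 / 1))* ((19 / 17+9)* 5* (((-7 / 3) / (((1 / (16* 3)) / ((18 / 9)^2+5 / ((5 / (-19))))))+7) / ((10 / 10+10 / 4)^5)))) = 96745651840 / 4040883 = 23941.71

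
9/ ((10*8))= 9/ 80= 0.11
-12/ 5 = -2.40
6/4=3/2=1.50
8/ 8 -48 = -47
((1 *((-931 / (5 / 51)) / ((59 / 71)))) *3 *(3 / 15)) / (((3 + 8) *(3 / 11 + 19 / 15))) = -30340359 / 74930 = -404.92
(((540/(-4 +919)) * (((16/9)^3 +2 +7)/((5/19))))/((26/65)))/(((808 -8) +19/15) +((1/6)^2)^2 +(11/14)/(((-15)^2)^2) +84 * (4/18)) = 28347620000/283590614243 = 0.10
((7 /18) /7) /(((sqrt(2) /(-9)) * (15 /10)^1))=-sqrt(2) /6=-0.24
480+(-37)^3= -50173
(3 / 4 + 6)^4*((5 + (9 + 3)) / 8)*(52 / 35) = 117448461 / 17920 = 6554.04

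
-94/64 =-47/32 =-1.47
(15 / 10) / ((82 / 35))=0.64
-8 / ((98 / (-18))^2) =-648 / 2401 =-0.27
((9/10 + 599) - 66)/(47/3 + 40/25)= 16017/518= 30.92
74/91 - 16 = -1382/91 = -15.19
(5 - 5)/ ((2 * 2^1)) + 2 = 2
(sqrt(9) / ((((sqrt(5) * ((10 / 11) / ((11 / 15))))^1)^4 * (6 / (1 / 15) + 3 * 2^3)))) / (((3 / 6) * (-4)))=-214358881 / 961875000000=-0.00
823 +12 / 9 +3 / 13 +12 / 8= 64433 / 78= 826.06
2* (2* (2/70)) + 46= 46.11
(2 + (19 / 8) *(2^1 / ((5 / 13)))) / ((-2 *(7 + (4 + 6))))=-287 / 680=-0.42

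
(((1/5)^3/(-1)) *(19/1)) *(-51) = 969/125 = 7.75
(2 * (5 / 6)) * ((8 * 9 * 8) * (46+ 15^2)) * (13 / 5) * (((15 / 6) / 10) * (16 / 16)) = 169104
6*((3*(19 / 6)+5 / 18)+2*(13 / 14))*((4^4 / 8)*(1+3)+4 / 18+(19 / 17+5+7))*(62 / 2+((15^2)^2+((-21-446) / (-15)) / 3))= 14456143574150 / 28917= 499918510.71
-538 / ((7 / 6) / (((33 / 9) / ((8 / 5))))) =-14795 / 14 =-1056.79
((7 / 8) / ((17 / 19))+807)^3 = 1326829862729125 / 2515456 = 527470908.94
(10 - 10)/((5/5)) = 0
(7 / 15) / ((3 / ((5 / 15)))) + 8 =1087 / 135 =8.05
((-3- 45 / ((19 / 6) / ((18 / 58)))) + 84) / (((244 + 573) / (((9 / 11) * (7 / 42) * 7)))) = 886221 / 9903674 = 0.09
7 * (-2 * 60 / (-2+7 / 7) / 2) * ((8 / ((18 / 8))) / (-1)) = -4480 / 3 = -1493.33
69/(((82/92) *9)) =1058/123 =8.60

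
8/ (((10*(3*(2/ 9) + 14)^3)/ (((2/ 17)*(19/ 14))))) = 513/ 12671120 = 0.00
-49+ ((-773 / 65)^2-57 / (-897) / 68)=92.43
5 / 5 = 1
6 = 6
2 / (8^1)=1 / 4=0.25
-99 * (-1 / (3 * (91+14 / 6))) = 99 / 280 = 0.35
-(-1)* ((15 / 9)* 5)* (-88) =-2200 / 3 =-733.33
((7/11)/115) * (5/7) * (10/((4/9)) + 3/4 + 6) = 117/1012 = 0.12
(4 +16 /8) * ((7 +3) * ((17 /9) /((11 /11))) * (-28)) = -9520 /3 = -3173.33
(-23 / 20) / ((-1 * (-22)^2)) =23 / 9680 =0.00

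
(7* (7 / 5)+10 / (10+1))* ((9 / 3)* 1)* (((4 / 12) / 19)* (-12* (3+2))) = -372 / 11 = -33.82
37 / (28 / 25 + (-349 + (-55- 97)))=-925 / 12497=-0.07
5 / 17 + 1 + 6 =124 / 17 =7.29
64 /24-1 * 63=-181 /3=-60.33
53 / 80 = 0.66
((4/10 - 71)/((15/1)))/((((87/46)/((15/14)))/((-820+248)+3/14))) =12998519/8526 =1524.57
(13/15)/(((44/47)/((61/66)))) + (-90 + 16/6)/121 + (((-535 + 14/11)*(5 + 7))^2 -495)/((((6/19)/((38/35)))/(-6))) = -258018654436639/304920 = -846184751.53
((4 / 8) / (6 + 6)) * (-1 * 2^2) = -1 / 6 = -0.17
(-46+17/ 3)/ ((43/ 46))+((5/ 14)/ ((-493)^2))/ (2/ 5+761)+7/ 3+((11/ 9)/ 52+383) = 342.21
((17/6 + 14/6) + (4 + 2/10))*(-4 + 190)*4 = 34844/5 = 6968.80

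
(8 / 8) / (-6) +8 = 47 / 6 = 7.83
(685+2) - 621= 66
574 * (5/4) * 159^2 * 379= 13749451065/2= 6874725532.50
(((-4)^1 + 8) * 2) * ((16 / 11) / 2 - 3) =-200 / 11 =-18.18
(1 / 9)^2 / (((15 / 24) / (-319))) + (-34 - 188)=-92462 / 405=-228.30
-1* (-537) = 537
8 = 8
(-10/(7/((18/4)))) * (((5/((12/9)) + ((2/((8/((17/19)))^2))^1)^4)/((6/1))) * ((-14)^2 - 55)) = -566.52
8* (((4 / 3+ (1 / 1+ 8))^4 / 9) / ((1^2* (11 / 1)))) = 921.33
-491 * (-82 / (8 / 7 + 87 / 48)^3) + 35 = 57834475321 / 36264691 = 1594.79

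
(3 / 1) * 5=15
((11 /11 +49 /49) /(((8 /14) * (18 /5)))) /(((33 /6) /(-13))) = -455 /198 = -2.30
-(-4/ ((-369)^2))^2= -16/ 18539817921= -0.00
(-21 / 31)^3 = -9261 / 29791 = -0.31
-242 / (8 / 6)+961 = 1559 / 2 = 779.50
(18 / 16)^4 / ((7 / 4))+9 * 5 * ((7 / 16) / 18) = 14401 / 7168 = 2.01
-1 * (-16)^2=-256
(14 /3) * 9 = 42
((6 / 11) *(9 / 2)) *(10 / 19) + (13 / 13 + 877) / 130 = 109301 / 13585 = 8.05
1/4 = 0.25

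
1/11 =0.09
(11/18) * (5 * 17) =935/18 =51.94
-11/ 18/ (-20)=11/ 360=0.03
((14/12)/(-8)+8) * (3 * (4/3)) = 377/12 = 31.42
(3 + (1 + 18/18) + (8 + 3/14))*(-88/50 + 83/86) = -63233/6020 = -10.50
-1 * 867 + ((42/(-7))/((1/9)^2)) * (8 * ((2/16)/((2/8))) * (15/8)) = -4512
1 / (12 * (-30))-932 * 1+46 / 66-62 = -3933491 / 3960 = -993.31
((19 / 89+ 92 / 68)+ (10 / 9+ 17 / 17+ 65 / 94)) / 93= 5592343 / 119039814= 0.05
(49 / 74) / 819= 7 / 8658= 0.00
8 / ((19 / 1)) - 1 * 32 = -600 / 19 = -31.58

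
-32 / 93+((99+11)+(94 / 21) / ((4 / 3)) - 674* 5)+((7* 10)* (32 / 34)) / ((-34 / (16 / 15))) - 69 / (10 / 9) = -1041397604 / 313565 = -3321.15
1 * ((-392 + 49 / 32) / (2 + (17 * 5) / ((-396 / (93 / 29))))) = -11957715 / 40168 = -297.69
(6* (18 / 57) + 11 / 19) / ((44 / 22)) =47 / 38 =1.24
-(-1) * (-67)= -67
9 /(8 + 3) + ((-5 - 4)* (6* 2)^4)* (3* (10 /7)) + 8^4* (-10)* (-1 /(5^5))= -38490529841 /48125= -799803.22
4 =4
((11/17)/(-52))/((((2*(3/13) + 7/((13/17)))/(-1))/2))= 11/4250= 0.00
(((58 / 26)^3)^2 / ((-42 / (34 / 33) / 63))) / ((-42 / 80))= 404479858280 / 1114992879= 362.76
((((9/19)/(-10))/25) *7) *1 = -63/4750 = -0.01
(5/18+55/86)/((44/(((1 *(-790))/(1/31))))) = -4346975/8514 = -510.57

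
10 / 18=5 / 9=0.56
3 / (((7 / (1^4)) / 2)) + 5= 41 / 7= 5.86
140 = 140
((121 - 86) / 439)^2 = 1225 / 192721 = 0.01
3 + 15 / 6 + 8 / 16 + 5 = 11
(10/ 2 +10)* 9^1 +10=145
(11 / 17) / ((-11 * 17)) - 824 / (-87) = 238049 / 25143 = 9.47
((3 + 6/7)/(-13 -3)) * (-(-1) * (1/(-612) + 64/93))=-39075/236096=-0.17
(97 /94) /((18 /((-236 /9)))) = -5723 /3807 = -1.50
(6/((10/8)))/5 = 24/25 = 0.96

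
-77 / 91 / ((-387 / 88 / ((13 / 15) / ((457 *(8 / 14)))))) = 1694 / 2652885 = 0.00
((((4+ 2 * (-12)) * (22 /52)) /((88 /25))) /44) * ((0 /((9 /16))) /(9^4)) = 0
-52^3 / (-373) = 140608 / 373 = 376.97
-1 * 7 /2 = -7 /2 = -3.50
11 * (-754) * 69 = -572286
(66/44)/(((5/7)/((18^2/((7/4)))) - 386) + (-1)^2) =-1944/498955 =-0.00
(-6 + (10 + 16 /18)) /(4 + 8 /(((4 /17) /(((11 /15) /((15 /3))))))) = 550 /1011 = 0.54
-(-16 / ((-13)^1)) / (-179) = 16 / 2327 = 0.01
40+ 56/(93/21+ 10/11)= 20752/411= 50.49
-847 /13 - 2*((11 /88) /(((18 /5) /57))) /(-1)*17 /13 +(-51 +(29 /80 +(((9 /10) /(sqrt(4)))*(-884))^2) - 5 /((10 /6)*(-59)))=158134.28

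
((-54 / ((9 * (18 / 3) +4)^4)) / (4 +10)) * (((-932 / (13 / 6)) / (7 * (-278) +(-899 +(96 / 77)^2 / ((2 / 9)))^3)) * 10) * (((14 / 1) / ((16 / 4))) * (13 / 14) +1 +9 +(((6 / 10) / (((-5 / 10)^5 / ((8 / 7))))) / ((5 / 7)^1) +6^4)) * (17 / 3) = -407123189782109088057 / 27202766985271769154484606580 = -0.00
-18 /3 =-6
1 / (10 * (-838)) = -1 / 8380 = -0.00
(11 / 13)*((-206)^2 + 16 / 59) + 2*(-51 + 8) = 27475178 / 767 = 35821.61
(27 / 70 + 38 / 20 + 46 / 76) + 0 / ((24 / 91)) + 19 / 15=16589 / 3990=4.16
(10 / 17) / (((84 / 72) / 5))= 300 / 119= 2.52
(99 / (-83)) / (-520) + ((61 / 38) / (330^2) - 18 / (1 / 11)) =-110510377067 / 558139725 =-198.00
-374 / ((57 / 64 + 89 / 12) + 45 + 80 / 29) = -2082432 / 312175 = -6.67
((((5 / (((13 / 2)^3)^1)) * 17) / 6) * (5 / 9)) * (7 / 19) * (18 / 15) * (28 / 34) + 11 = 4136477 / 375687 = 11.01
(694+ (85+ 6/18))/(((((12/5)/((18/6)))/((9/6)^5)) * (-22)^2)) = 473445/30976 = 15.28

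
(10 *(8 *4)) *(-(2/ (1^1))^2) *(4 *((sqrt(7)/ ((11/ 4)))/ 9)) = -20480 *sqrt(7)/ 99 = -547.32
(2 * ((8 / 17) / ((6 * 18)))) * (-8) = -32 / 459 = -0.07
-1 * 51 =-51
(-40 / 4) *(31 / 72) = -155 / 36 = -4.31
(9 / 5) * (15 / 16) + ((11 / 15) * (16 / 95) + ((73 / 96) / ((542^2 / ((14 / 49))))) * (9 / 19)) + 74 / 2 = 1819643854493 / 46884734400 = 38.81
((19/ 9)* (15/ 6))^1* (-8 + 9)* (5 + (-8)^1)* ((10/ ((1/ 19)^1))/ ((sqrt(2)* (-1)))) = 9025* sqrt(2)/ 6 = 2127.21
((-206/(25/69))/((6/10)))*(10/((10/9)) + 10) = -90022/5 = -18004.40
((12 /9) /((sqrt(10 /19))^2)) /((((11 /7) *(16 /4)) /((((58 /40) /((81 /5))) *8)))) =3857 /13365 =0.29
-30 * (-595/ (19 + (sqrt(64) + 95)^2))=8925/ 5314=1.68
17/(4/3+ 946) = 51/2842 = 0.02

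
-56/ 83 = -0.67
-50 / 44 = -25 / 22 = -1.14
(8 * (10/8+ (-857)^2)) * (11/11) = 5875602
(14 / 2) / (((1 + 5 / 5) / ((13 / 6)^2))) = 1183 / 72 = 16.43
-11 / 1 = -11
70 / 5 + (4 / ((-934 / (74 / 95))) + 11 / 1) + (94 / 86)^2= 2148500758 / 82030885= 26.19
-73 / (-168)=73 / 168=0.43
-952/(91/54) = -7344/13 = -564.92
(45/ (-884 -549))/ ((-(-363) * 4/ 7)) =-105/ 693572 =-0.00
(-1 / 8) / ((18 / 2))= -1 / 72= -0.01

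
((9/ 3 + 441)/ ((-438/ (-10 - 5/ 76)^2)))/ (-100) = 1.03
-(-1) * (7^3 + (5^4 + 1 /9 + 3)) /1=8740 /9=971.11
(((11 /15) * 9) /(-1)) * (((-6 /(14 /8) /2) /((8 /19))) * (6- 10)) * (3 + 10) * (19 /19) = -48906 /35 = -1397.31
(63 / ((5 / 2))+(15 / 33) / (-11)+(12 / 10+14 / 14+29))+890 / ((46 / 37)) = 10745556 / 13915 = 772.23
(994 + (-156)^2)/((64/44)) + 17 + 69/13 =1813415/104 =17436.68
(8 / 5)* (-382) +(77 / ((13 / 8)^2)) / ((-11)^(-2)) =2464976 / 845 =2917.13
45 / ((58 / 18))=13.97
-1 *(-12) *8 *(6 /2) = 288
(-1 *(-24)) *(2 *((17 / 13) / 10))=408 / 65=6.28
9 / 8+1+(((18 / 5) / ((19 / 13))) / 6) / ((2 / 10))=635 / 152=4.18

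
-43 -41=-84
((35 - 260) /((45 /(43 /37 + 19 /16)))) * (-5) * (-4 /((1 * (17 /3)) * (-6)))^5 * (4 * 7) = 1947400 /52534709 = 0.04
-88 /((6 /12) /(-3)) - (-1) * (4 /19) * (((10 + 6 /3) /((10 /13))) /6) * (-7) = 49796 /95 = 524.17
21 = 21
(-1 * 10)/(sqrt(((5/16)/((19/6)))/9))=-95.50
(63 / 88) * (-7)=-441 / 88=-5.01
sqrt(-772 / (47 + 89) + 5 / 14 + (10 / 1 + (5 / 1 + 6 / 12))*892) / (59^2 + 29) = 23*sqrt(369971) / 417690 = 0.03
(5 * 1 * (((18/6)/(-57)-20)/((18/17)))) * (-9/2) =426.12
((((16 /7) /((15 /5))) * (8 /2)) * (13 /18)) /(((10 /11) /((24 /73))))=18304 /22995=0.80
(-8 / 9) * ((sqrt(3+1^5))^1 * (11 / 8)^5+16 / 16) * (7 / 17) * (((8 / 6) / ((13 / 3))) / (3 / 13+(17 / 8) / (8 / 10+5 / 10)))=-138005 / 211072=-0.65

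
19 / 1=19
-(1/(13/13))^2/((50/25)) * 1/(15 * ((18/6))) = -0.01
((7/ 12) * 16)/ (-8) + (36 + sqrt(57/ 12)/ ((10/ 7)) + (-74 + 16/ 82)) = -9587/ 246 + 7 * sqrt(19)/ 20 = -37.45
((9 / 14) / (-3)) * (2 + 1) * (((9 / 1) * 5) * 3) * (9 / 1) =-10935 / 14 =-781.07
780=780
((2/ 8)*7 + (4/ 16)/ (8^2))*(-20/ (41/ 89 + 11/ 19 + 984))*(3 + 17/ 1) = -18981475/ 26651232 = -0.71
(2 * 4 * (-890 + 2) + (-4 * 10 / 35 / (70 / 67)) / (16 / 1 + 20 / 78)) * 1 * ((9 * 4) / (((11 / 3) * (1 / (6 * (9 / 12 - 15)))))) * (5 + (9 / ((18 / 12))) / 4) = 38763020.25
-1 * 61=-61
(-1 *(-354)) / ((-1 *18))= -59 / 3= -19.67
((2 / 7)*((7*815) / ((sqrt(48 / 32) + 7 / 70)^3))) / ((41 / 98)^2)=-172199720000 / 135625909 + 11975707800000*sqrt(6) / 5560662269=4005.67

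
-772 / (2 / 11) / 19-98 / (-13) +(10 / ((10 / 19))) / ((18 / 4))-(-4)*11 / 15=-2320586 / 11115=-208.78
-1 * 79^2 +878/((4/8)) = -4485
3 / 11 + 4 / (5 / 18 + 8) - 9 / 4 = -9795 / 6556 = -1.49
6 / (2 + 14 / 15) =45 / 22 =2.05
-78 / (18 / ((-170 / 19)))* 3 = 2210 / 19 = 116.32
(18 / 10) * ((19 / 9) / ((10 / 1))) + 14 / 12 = 1.55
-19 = -19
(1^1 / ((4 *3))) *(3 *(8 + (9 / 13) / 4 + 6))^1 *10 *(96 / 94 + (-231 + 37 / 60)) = -476692337 / 58656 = -8126.92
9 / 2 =4.50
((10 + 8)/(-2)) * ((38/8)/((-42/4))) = 57/14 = 4.07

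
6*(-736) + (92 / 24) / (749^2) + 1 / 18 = -22296143209 / 5049009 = -4415.94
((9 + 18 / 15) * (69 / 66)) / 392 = 1173 / 43120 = 0.03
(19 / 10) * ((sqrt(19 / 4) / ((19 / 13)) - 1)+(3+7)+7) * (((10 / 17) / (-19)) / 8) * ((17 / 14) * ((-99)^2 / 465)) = -3267 / 1085 - 42471 * sqrt(19) / 659680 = -3.29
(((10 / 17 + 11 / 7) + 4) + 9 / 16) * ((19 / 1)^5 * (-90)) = -1426121599545 / 952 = -1498026890.28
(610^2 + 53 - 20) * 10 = 3721330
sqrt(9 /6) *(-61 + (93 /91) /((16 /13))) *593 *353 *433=-610819300723 *sqrt(6) /224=-6679444695.60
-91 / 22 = -4.14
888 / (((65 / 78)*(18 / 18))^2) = 31968 / 25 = 1278.72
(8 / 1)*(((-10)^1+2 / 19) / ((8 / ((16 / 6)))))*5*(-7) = 52640 / 57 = 923.51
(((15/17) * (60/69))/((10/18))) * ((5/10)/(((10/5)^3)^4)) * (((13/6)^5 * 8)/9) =1856465/259448832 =0.01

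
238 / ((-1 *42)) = -17 / 3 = -5.67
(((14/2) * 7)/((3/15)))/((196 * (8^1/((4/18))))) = 5/144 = 0.03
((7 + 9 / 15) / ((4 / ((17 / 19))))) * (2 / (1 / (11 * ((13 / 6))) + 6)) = 2431 / 4320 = 0.56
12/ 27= 4/ 9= 0.44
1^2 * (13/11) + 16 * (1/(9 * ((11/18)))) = 45/11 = 4.09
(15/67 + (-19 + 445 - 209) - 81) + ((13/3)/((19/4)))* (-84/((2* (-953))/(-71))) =161799493/1213169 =133.37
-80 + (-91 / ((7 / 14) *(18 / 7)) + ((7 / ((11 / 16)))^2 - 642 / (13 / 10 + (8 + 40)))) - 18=-41946559 / 536877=-78.13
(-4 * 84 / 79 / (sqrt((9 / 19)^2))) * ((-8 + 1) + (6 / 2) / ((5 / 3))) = 55328 / 1185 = 46.69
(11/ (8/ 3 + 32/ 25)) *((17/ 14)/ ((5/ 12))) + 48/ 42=9599/ 1036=9.27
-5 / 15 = -1 / 3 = -0.33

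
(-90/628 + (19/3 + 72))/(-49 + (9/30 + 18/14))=-2577925/1563249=-1.65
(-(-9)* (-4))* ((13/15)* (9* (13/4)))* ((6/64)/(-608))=0.14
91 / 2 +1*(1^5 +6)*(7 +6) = 136.50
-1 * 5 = -5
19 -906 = -887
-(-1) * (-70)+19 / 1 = -51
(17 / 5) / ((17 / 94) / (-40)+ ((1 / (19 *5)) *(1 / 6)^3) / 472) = -1547733312 / 2058109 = -752.02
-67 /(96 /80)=-335 /6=-55.83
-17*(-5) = 85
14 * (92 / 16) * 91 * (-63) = -923013 / 2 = -461506.50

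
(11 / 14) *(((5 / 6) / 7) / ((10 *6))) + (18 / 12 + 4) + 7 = 12.50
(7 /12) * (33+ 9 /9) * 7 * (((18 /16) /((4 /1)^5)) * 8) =2499 /2048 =1.22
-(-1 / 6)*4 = 2 / 3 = 0.67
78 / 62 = 39 / 31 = 1.26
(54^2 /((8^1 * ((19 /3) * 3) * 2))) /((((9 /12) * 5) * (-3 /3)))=-243 /95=-2.56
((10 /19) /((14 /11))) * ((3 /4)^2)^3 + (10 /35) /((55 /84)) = 15279657 /29962240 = 0.51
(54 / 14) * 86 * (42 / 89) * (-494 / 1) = -6882408 / 89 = -77330.43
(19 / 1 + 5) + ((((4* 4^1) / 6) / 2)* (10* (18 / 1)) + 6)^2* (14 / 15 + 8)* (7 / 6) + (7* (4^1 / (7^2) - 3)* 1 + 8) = 22075297 / 35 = 630722.77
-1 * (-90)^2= -8100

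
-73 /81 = -0.90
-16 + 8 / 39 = -616 / 39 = -15.79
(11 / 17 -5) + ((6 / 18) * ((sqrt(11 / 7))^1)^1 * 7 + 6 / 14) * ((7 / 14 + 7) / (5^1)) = 0.68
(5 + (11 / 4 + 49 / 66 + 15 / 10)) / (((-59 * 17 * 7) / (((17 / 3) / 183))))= -1319 / 29929284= -0.00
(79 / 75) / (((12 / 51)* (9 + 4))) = 1343 / 3900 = 0.34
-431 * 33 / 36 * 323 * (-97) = 148540271 / 12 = 12378355.92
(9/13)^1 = 9/13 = 0.69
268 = 268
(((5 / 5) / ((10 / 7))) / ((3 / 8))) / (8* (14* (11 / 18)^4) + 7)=4374 / 53005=0.08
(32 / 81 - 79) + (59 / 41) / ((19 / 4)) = -4940777 / 63099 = -78.30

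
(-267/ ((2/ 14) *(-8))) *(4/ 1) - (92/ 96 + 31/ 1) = 21661/ 24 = 902.54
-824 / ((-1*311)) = 824 / 311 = 2.65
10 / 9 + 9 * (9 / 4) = 769 / 36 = 21.36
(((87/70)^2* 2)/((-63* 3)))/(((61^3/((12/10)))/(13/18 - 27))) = 397793/175172586750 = 0.00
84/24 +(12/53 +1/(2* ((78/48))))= 5559/1378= 4.03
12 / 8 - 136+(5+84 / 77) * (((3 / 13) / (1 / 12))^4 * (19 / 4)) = 984563585 / 628342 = 1566.92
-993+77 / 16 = -15811 / 16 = -988.19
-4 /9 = -0.44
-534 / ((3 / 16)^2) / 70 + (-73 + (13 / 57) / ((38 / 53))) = -289.67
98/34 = 49/17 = 2.88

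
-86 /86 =-1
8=8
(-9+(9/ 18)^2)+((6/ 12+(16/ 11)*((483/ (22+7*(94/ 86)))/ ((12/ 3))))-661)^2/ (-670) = -37970476330931/ 58573075000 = -648.26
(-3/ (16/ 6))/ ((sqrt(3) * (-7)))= 3 * sqrt(3)/ 56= 0.09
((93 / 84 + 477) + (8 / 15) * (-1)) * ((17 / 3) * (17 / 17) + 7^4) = 72409741 / 63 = 1149360.97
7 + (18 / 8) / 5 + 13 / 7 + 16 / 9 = 13967 / 1260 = 11.08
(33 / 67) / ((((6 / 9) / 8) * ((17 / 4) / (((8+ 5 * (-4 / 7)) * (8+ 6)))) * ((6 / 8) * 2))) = 76032 / 1139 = 66.75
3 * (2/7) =0.86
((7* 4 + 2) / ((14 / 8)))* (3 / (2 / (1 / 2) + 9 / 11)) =3960 / 371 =10.67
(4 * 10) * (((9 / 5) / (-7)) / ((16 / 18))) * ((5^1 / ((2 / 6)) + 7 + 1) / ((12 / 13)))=-8073 / 28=-288.32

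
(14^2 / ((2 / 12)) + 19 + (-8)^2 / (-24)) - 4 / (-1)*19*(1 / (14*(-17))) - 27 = 415910 / 357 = 1165.01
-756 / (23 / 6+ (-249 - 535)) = 4536 / 4681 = 0.97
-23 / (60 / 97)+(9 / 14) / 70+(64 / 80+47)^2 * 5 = 8369464 / 735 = 11387.03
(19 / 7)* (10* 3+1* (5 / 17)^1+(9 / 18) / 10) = 82.36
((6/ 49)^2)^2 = 1296/ 5764801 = 0.00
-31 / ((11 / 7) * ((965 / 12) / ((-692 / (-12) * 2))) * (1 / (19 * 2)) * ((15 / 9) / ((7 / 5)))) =-239661744 / 265375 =-903.11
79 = 79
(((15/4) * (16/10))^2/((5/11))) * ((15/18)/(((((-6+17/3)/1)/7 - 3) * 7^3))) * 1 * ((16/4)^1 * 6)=-297/196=-1.52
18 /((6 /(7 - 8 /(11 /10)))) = -9 /11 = -0.82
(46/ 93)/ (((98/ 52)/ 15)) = 5980/ 1519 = 3.94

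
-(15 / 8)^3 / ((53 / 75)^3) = -1423828125 / 76225024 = -18.68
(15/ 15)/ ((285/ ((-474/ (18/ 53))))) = -4187/ 855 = -4.90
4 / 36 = 1 / 9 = 0.11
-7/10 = -0.70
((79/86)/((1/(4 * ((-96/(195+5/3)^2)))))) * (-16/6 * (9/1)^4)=159.56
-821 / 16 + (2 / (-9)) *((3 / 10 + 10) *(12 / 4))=-13963 / 240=-58.18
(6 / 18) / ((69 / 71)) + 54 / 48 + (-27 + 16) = -15785 / 1656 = -9.53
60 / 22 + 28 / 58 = 1024 / 319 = 3.21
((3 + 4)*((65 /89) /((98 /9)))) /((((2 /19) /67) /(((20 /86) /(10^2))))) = 148941 /214312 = 0.69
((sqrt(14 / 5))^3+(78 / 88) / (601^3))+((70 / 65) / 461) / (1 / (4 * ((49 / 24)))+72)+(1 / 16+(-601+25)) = -233019487905335368111 / 404591645815355856+14 * sqrt(70) / 25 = -571.25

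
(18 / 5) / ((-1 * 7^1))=-18 / 35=-0.51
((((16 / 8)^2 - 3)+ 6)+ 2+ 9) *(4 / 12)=6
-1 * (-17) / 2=17 / 2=8.50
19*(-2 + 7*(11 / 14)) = 133 / 2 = 66.50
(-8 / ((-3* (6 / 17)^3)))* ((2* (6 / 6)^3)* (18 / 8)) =4913 / 18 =272.94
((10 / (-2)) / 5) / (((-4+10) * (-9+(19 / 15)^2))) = 75 / 3328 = 0.02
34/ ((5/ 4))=136/ 5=27.20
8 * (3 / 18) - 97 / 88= 61 / 264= 0.23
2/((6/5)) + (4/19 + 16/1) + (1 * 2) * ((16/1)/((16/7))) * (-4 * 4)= -11749/57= -206.12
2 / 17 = 0.12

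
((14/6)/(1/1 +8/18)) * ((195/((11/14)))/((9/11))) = 490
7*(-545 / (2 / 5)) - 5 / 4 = -38155 / 4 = -9538.75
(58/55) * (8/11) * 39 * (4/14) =36192/4235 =8.55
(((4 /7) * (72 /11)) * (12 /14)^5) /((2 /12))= 10.38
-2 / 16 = -1 / 8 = -0.12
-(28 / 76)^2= -49 / 361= -0.14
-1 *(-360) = 360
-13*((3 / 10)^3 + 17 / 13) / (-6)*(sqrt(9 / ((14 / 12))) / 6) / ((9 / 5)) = 17351*sqrt(42) / 151200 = 0.74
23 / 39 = 0.59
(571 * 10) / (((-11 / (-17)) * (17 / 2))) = 11420 / 11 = 1038.18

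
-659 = -659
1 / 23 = 0.04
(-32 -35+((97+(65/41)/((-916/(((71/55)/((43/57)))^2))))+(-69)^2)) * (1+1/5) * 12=3623012502744654/52514789525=68990.33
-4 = -4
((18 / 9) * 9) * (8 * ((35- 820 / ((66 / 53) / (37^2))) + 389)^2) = 14146131760750144 / 121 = 116910179840910.28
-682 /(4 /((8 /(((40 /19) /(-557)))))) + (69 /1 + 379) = 3613283 /10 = 361328.30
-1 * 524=-524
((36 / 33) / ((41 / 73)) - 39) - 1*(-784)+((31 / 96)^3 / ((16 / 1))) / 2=9537354269533 / 12768509952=746.94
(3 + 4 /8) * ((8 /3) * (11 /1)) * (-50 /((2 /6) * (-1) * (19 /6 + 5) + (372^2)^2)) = -92400 /344702366159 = -0.00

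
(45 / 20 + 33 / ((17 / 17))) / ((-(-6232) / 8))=141 / 3116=0.05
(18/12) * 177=531/2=265.50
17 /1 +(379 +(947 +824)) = 2167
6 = 6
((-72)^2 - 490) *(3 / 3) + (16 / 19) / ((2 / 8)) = 89250 / 19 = 4697.37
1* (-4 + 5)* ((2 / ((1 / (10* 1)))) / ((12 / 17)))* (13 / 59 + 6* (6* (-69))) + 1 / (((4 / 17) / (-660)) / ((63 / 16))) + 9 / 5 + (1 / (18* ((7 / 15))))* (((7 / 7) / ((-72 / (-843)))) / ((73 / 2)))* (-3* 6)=-589116273757 / 7235760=-81417.33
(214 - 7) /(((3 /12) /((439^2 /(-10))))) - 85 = -79786919 /5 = -15957383.80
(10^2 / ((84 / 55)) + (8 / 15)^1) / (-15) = -6931 / 1575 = -4.40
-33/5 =-6.60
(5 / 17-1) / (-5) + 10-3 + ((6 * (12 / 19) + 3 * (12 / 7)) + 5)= 238236 / 11305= 21.07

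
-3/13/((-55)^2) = -0.00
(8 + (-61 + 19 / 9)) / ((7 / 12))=-1832 / 21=-87.24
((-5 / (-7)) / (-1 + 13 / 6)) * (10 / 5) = 60 / 49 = 1.22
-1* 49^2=-2401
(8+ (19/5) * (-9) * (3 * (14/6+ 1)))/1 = -334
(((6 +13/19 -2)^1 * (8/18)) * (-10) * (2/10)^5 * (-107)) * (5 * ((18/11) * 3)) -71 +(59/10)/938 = -2621910121/49010500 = -53.50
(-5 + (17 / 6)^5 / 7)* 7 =1147697 / 7776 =147.59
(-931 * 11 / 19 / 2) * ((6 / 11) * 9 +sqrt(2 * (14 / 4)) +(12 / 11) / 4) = -2793 / 2- 539 * sqrt(7) / 2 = -2109.53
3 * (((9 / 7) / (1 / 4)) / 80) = 27 / 140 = 0.19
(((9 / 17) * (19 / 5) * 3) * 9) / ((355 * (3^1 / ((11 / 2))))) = 16929 / 60350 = 0.28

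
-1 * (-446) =446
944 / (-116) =-236 / 29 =-8.14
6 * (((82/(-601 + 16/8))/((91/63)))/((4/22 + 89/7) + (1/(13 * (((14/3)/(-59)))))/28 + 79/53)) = -1011957408/25540847855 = -0.04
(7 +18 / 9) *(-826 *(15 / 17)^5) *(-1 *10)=56451937500 / 1419857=39758.89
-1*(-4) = 4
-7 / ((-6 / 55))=385 / 6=64.17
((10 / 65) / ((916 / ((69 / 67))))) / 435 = 23 / 57843110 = 0.00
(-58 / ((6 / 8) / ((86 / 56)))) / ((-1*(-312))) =-0.38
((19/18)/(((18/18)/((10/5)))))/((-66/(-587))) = 18.78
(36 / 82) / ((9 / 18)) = 36 / 41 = 0.88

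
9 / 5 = 1.80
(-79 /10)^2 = 6241 /100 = 62.41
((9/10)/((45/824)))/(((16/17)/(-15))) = -5253/20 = -262.65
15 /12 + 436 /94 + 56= 61.89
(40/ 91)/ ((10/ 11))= 44/ 91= 0.48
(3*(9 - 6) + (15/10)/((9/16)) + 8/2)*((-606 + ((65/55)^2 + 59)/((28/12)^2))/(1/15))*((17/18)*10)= -3355040950/2541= -1320362.44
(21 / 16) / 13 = 21 / 208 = 0.10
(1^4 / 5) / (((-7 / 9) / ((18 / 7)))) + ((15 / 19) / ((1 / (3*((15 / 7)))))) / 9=-453 / 4655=-0.10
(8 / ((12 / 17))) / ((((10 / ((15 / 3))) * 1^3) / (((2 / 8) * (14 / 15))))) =119 / 90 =1.32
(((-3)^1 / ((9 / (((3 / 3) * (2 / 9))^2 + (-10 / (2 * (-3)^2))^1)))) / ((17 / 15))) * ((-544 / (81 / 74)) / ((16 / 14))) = -424760 / 6561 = -64.74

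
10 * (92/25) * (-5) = -184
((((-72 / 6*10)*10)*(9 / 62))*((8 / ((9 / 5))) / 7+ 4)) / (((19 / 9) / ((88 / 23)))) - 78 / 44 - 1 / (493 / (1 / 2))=-753398963351 / 514257667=-1465.02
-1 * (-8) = 8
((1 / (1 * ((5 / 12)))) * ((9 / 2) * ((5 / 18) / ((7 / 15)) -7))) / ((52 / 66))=-87.79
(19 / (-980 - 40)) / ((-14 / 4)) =19 / 3570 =0.01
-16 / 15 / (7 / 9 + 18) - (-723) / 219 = 200141 / 61685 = 3.24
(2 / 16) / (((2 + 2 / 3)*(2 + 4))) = 1 / 128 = 0.01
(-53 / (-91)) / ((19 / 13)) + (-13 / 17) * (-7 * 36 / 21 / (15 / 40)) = 56229 / 2261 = 24.87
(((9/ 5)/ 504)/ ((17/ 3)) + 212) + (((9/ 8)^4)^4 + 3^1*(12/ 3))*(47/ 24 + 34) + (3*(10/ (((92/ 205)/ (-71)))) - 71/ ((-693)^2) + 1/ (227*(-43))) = -79780378181843049346560623112217/ 20636560859222839362595061760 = -3865.97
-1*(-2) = 2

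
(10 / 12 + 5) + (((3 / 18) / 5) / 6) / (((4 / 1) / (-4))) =1049 / 180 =5.83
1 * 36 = 36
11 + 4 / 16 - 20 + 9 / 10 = -157 / 20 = -7.85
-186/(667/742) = -138012/667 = -206.91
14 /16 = 7 /8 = 0.88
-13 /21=-0.62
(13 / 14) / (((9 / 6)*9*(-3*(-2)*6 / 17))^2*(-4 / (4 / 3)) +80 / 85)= -3757 / 9916424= -0.00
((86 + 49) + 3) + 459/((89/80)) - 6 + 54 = 53274/89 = 598.58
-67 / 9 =-7.44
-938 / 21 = -134 / 3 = -44.67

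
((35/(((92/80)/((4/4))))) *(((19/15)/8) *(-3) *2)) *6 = -3990/23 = -173.48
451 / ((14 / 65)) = 2093.93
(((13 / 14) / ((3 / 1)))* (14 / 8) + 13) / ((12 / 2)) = 325 / 144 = 2.26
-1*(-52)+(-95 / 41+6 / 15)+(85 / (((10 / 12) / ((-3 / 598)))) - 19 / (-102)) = 311088341 / 6252090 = 49.76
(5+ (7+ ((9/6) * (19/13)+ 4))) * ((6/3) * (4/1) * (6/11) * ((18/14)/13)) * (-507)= -27864/7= -3980.57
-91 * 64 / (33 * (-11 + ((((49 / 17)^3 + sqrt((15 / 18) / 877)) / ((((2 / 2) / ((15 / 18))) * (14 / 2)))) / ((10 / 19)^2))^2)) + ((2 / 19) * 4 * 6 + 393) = 26210931740336569177803477414297600 * sqrt(26310) / 795837856333844286563495600387778413339 + 5952604139293814382597719174364673697663385 / 15120919270343041444706416407367789853441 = 393.67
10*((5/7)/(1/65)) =3250/7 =464.29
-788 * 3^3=-21276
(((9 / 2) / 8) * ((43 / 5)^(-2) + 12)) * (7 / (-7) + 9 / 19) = -999585 / 281048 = -3.56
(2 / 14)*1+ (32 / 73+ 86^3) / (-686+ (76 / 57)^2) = -1462387013 / 1573369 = -929.46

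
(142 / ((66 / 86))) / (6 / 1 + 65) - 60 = -1894 / 33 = -57.39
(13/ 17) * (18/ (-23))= -234/ 391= -0.60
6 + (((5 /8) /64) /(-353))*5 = 1084391 /180736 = 6.00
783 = 783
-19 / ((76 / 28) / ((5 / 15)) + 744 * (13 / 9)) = -399 / 22739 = -0.02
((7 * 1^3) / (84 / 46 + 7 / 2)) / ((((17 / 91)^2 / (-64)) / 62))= -149432.96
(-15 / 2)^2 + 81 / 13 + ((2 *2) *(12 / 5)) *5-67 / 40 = 56579 / 520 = 108.81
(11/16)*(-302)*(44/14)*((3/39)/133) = -18271/48412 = -0.38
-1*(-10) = 10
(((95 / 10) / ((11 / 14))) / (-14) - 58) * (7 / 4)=-9065 / 88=-103.01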